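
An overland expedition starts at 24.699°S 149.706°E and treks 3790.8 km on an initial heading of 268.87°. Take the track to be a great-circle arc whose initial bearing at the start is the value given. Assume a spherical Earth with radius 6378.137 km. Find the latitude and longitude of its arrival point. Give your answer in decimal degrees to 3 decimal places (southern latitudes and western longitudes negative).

latitude -20.869°, longitude 112.896°

The arc subtends δ = 3790.8/6378.137 = 0.594343 rad at the centre.
Start latitude φ₁ = -0.431079 rad; initial bearing θ = 4.692667 rad.
Applying the spherical law of cosines for sides, sin φ₂ = sin φ₁ cos δ + cos φ₁ sin δ cos θ = -0.356229, so φ₂ = -20.869°.
Then Δλ = atan2(-0.508637, 0.679666) = -0.642453 rad, from sin θ sin δ cos φ₁ over cos δ − sin φ₁ sin φ₂.
Hence λ₂ = 149.706° + -36.810° = 112.896°.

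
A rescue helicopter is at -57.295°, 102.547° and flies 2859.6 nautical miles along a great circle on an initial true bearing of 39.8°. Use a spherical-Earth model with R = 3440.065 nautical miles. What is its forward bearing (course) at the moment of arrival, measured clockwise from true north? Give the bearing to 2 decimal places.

Angular distance δ = d/R = 2859.6 / 3440.065 = 0.831263 rad.
Start latitude φ₁ = -0.999986 rad; initial bearing θ = 0.694641 rad.
Applying the spherical law of cosines for sides, sin φ₂ = sin φ₁ cos δ + cos φ₁ sin δ cos θ = -0.260419, so φ₂ = -15.095°.
Δλ = atan2( sin θ sin δ cos φ₁ , cos δ − sin φ₁ sin φ₂ ) = atan2(0.255516, 0.454810) = 0.511863 rad = 29.328°.
λ₂ = λ₁ + Δλ = 131.875°.
The forward bearing on arrival equals the back-azimuth from the destination plus 180°.
Back-azimuth from P₂ (-15.09°, 131.87°) to P₁ (-57.30°, 102.55°), with Δλ' = λ₁ − λ₂ = -29.33°: atan2( sin Δλ' cos φ₁ , cos φ₂ sin φ₁ − sin φ₂ cos φ₁ cos Δλ' ) = 200.99°.
Final bearing = (200.99° + 180°) mod 360° = 20.99°.

final bearing 20.99°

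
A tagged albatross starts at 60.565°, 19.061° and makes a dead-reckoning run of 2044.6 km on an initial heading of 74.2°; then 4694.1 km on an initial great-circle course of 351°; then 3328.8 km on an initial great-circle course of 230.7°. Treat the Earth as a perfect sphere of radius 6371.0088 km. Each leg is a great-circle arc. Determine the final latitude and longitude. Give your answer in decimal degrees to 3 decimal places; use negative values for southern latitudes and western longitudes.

Apply the spherical direct solution leg by leg, carrying full precision between legs.
Leg 1: from (60.565°, 19.061°), δ = 2044.6/6371.0088 = 0.320922 rad, θ = 74.2° → φ = 60.303°, λ = 56.844°.
Leg 2: from (60.303°, 56.844°), δ = 4694.1/6371.0088 = 0.736791 rad, θ = 351° → φ = 76.441°, λ = -96.519°.
Leg 3: from (76.441°, -96.519°), δ = 3328.8/6371.0088 = 0.522492 rad, θ = 230.7° → φ = 50.203°, λ = -133.629°.

latitude 50.203°, longitude -133.629°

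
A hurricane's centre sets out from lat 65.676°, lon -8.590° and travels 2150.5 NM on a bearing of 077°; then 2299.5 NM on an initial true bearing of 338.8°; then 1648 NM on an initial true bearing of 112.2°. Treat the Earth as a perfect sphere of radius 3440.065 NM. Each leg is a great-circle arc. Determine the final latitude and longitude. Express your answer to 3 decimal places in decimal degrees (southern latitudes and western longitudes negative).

Apply the spherical direct solution leg by leg, carrying full precision between legs.
Leg 1: from (65.676°, -8.590°), δ = 2150.5/3440.065 = 0.625134 rad, θ = 77° → φ = 52.479°, λ = 60.835°.
Leg 2: from (52.479°, 60.835°), δ = 2299.5/3440.065 = 0.668447 rad, θ = 338.8° → φ = 76.998°, λ = -24.144°.
Leg 3: from (76.998°, -24.144°), δ = 1648/3440.065 = 0.479061 rad, θ = 112.2° → φ = 55.638°, λ = 24.981°.

latitude 55.638°, longitude 24.981°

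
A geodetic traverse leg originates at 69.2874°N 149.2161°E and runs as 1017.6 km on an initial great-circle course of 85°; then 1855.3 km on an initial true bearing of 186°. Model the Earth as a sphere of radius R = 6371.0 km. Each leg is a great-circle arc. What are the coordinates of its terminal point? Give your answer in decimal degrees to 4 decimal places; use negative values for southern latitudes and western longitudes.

Apply the spherical direct solution leg by leg, carrying full precision between legs.
Leg 1: from (69.2874°, 149.2161°), δ = 1017.6/6371 = 0.159724 rad, θ = 85° → φ = 68.1810°, λ = 174.4483°.
Leg 2: from (68.1810°, 174.4483°), δ = 1855.3/6371 = 0.291210 rad, θ = 186° → φ = 51.5498°, λ = 171.6819°.

latitude 51.5498°, longitude 171.6819°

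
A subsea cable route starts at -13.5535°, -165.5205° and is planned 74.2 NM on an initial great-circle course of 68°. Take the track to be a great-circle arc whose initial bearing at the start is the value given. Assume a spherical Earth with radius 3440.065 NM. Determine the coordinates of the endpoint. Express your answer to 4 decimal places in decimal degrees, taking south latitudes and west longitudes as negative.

latitude -13.0878°, longitude -164.3441°

Central angle δ = d/R = 0.021569 rad.
With φ₁ = -13.5535° = -0.236553 rad and θ = 68° = 1.186824 rad:
sin φ₂ = sin φ₁ cos δ + cos φ₁ sin δ cos θ = (-0.234353)(0.999767) + (0.972152)(0.021568)(0.374607) = -0.226444
φ₂ = asin(-0.226444) = -0.228426 rad = -13.0878°.
For the longitude increment, Δλ = atan2( sin θ sin δ cos φ₁, cos δ − sin φ₁ sin φ₂ ) = atan2(0.019440, 0.946699) = 1.1764°.
λ₂ = λ₁ + Δλ = -164.3441°.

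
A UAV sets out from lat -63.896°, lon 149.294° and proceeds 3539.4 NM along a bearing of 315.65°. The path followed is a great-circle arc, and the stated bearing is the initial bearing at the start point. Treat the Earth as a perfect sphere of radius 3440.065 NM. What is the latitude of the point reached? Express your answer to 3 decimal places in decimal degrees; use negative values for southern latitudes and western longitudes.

latitude -11.164°

The arc subtends δ = 3539.4/3440.065 = 1.028876 rad at the centre.
With φ₁ = -63.896° = -1.115196 rad and θ = 315.65° = 5.509132 rad:
sin φ₂ = sin φ₁ cos δ + cos φ₁ sin δ cos θ = (-0.897997)(0.515782) + (0.440002)(0.856720)(0.715083) = -0.193614
φ₂ = asin(-0.193614) = -0.194845 rad = -11.164°.
For the longitude increment, Δλ = atan2( sin θ sin δ cos φ₁, cos δ − sin φ₁ sin φ₂ ) = atan2(-0.263509, 0.341917) = -37.621°.
λ₂ = 149.294° + -37.621° = 111.673°.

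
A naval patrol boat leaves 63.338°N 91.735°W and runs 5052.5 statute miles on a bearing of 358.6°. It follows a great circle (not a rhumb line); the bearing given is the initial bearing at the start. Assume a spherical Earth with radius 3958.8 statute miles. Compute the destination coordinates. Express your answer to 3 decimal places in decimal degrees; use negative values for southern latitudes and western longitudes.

Central angle δ = d/R = 1.276271 rad.
With φ₁ = 63.338° = 1.105457 rad and θ = 358.6° = 6.258751 rad:
Applying the spherical law of cosines for sides, sin φ₂ = sin φ₁ cos δ + cos φ₁ sin δ cos θ = 0.688696, so φ₂ = 43.527°.
Δλ = atan2( sin θ sin δ cos φ₁ , cos δ − sin φ₁ sin φ₂ ) = atan2(-0.010491, -0.325180) = -3.109341 rad = -178.152°.
λ₂ = -91.735° + -178.152° = -269.887°, normalized to (−180°, 180°] → 90.113°.

latitude 43.527°, longitude 90.113°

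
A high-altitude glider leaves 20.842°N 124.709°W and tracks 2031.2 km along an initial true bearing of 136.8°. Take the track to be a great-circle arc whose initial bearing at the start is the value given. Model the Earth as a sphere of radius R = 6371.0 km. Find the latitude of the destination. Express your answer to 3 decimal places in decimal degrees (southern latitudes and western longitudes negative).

Angular distance δ = d/R = 2031.2 / 6371 = 0.318820 rad.
Start latitude φ₁ = 0.363762 rad; initial bearing θ = 2.387610 rad.
Destination latitude: φ₂ = arcsin( sin φ₁ cos δ + cos φ₁ sin δ cos θ ) = arcsin(0.124321) = 7.142°.
Then Δλ = atan2(0.200528, 0.905373) = 0.217968 rad, from sin θ sin δ cos φ₁ over cos δ − sin φ₁ sin φ₂.
Hence λ₂ = -124.709° + 12.489° = -112.220°.

latitude 7.142°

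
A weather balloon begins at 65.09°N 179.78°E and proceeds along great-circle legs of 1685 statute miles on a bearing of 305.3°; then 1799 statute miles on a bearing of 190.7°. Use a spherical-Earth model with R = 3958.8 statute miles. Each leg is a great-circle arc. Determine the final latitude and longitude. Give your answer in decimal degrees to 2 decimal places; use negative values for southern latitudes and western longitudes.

Apply the spherical direct solution leg by leg, carrying full precision between legs.
Leg 1: from (65.09°, 179.78°), δ = 1685/3958.8 = 0.425634 rad, θ = 305.3° → φ = 67.90°, λ = 116.17°.
Leg 2: from (67.90°, 116.17°), δ = 1799/3958.8 = 0.454431 rad, θ = 190.7° → φ = 42.09°, λ = 109.87°.

latitude 42.09°, longitude 109.87°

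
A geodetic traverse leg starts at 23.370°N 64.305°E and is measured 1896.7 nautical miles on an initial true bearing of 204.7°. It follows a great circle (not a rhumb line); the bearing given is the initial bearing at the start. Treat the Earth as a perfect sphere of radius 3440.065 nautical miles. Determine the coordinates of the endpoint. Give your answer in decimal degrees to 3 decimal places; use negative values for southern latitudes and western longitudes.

latitude -5.681°, longitude 51.597°

Central angle δ = d/R = 0.551356 rad.
Converting: φ₁ = 0.407883 rad, θ = 3.572689 rad.
Applying the spherical law of cosines for sides, sin φ₂ = sin φ₁ cos δ + cos φ₁ sin δ cos θ = -0.098985, so φ₂ = -5.681°.
Δλ = atan2( sin θ sin δ cos φ₁ , cos δ − sin φ₁ sin φ₂ ) = atan2(-0.200939, 0.891079) = -0.221791 rad = -12.708°.
λ₂ = 64.305° + -12.708° = 51.597°.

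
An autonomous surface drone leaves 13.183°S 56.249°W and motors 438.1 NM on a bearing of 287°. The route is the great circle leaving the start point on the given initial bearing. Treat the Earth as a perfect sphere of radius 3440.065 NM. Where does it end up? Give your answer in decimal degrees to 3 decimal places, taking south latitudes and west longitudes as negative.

latitude -10.956°, longitude -63.355°

The arc subtends δ = 438.1/3440.065 = 0.127352 rad at the centre.
With φ₁ = -13.183° = -0.230087 rad and θ = 287° = 5.009095 rad:
Applying the spherical law of cosines for sides, sin φ₂ = sin φ₁ cos δ + cos φ₁ sin δ cos θ = -0.190060, so φ₂ = -10.956°.
For the longitude increment, Δλ = atan2( sin θ sin δ cos φ₁, cos δ − sin φ₁ sin φ₂ ) = atan2(-0.118258, 0.948556) = -7.106°.
λ₂ = λ₁ + Δλ = -63.355°.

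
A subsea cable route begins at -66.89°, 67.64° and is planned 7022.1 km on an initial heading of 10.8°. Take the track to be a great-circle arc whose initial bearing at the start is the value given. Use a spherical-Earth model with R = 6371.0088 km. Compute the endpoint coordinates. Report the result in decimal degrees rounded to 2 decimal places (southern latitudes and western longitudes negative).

latitude -4.10°, longitude 77.29°

Central angle δ = d/R = 1.102196 rad.
Start latitude φ₁ = -1.167451 rad; initial bearing θ = 0.188496 rad.
Destination latitude: φ₂ = arcsin( sin φ₁ cos δ + cos φ₁ sin δ cos θ ) = arcsin(-0.071411) = -4.10°.
Δλ = atan2( sin θ sin δ cos φ₁ , cos δ − sin φ₁ sin φ₂ ) = atan2(0.065618, 0.385957) = 0.168405 rad = 9.65°.
λ₂ = λ₁ + Δλ = 77.29°.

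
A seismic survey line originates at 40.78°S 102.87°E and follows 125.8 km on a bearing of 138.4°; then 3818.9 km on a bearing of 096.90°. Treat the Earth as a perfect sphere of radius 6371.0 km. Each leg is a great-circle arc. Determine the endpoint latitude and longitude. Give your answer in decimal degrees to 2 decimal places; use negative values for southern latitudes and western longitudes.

latitude -36.80°, longitude 148.26°

Apply the spherical direct solution leg by leg, carrying full precision between legs.
Leg 1: from (-40.78°, 102.87°), δ = 125.8/6371 = 0.019746 rad, θ = 138.4° → φ = -41.62°, λ = 103.87°.
Leg 2: from (-41.62°, 103.87°), δ = 3818.9/6371 = 0.599419 rad, θ = 96.9° → φ = -36.80°, λ = 148.26°.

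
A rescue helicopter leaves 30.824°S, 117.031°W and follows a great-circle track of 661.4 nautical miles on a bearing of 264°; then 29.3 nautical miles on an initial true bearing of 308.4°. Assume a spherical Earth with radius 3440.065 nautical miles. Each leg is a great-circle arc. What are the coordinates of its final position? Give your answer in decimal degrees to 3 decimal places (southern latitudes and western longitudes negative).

Apply the spherical direct solution leg by leg, carrying full precision between legs.
Leg 1: from (-30.824°, -117.031°), δ = 661.4/3440.065 = 0.192264 rad, θ = 264° → φ = -31.340°, λ = -129.887°.
Leg 2: from (-31.340°, -129.887°), δ = 29.3/3440.065 = 0.008517 rad, θ = 308.4° → φ = -31.036°, λ = -130.333°.

latitude -31.036°, longitude -130.333°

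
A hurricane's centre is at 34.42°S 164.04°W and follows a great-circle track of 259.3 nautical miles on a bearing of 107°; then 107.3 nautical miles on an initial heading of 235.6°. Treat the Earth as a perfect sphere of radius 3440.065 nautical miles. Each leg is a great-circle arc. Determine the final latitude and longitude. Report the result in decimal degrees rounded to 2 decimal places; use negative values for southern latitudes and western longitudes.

Apply the spherical direct solution leg by leg, carrying full precision between legs.
Leg 1: from (-34.42°, -164.04°), δ = 259.3/3440.065 = 0.075376 rad, θ = 107° → φ = -35.58°, λ = -158.96°.
Leg 2: from (-35.58°, -158.96°), δ = 107.3/3440.065 = 0.031191 rad, θ = 235.6° → φ = -36.57°, λ = -160.80°.

latitude -36.57°, longitude -160.80°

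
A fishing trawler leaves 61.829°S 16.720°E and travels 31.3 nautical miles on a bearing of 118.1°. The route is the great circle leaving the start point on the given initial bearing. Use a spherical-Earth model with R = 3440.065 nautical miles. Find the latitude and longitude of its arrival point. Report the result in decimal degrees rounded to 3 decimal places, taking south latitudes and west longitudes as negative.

δ = 31.3/3440.065 = 0.009099 rad (0.5213°).
Start latitude φ₁ = -1.079120 rad; initial bearing θ = 2.061234 rad.
sin φ₂ = sin φ₁ cos δ + cos φ₁ sin δ cos θ = (-0.881543)(0.999959) + (0.472105)(0.009099)(-0.471012) = -0.883529
φ₂ = asin(-0.883529) = -1.083345 rad = -62.071°.
Then Δλ = atan2(0.003789, 0.221090) = 0.017137 rad, from sin θ sin δ cos φ₁ over cos δ − sin φ₁ sin φ₂.
Hence λ₂ = 16.720° + 0.982° = 17.702°.

latitude -62.071°, longitude 17.702°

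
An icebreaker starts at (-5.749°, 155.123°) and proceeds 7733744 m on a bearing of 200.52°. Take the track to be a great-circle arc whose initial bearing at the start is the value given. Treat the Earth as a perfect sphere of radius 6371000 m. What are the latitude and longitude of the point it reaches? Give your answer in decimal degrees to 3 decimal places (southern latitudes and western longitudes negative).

latitude -65.246°, longitude 103.457°

The arc subtends δ = 7733744/6371000 = 1.213898 rad at the centre.
With φ₁ = -5.749° = -0.100339 rad and θ = 200.52° = 3.499734 rad:
Applying the spherical law of cosines for sides, sin φ₂ = sin φ₁ cos δ + cos φ₁ sin δ cos θ = -0.908116, so φ₂ = -65.246°.
Then Δλ = atan2(-0.326793, 0.258403) = -0.901738 rad, from sin θ sin δ cos φ₁ over cos δ − sin φ₁ sin φ₂.
λ₂ = 155.123° + -51.666° = 103.457°.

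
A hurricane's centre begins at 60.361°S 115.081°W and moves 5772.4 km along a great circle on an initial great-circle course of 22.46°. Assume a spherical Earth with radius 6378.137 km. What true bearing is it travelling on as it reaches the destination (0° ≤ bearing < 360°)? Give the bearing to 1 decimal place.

final bearing 11.1°

Central angle δ = d/R = 0.905029 rad.
Converting: φ₁ = -1.053498 rad, θ = 0.392001 rad.
Applying the spherical law of cosines for sides, sin φ₂ = sin φ₁ cos δ + cos φ₁ sin δ cos θ = -0.177425, so φ₂ = -10.220°.
Then Δλ = atan2(0.148583, 0.463452) = 0.310248 rad, from sin θ sin δ cos φ₁ over cos δ − sin φ₁ sin φ₂.
λ₂ = λ₁ + Δλ = -97.305°.
The forward bearing on arrival equals the back-azimuth from the destination plus 180°.
Back-azimuth from P₂ (-10.2°, -97.3°) to P₁ (-60.4°, -115.1°), with Δλ' = λ₁ − λ₂ = -17.8°: atan2( sin Δλ' cos φ₁ , cos φ₂ sin φ₁ − sin φ₂ cos φ₁ cos Δλ' ) = 191.1°.
Final bearing = (191.1° + 180°) mod 360° = 11.1°.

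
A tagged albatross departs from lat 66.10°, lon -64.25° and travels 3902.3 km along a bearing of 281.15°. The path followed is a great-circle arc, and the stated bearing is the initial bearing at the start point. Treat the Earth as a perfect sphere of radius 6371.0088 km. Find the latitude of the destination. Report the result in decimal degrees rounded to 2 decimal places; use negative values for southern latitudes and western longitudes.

latitude 52.48°

Central angle δ = d/R = 0.612509 rad.
With φ₁ = 66.10° = 1.153663 rad and θ = 281.15° = 4.906993 rad:
Applying the spherical law of cosines for sides, sin φ₂ = sin φ₁ cos δ + cos φ₁ sin δ cos θ = 0.793093, so φ₂ = 52.48°.
Δλ = atan2( sin θ sin δ cos φ₁ , cos δ − sin φ₁ sin φ₂ ) = atan2(-0.228528, 0.093120) = -1.183861 rad = -67.83°.
λ₂ = λ₁ + Δλ = -132.08°.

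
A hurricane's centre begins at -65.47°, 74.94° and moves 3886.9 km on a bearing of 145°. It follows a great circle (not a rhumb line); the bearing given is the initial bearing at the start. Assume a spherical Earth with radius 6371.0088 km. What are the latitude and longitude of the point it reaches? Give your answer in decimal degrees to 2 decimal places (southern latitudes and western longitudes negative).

The arc subtends δ = 3886.9/6371.0088 = 0.610092 rad at the centre.
Converting: φ₁ = -1.142667 rad, θ = 2.530727 rad.
Destination latitude: φ₂ = arcsin( sin φ₁ cos δ + cos φ₁ sin δ cos θ ) = arcsin(-0.940472) = -70.13°.
Δλ = atan2( sin θ sin δ cos φ₁ , cos δ − sin φ₁ sin φ₂ ) = atan2(0.136436, -0.035994) = 1.828734 rad = 104.78°.
Hence λ₂ = 74.94° + 104.78° = 179.72°.

latitude -70.13°, longitude 179.72°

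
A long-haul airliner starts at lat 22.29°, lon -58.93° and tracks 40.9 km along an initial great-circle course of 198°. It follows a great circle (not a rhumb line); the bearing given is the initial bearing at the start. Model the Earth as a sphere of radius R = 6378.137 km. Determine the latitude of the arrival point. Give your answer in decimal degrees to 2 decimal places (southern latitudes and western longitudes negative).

latitude 21.94°

Central angle δ = d/R = 0.006413 rad.
Converting: φ₁ = 0.389034 rad, θ = 3.455752 rad.
Applying the spherical law of cosines for sides, sin φ₂ = sin φ₁ cos δ + cos φ₁ sin δ cos θ = 0.373644, so φ₂ = 21.94°.
Δλ = atan2( sin θ sin δ cos φ₁ , cos δ − sin φ₁ sin φ₂ ) = atan2(-0.001833, 0.858258) = -0.002136 rad = -0.12°.
λ₂ = λ₁ + Δλ = -59.05°.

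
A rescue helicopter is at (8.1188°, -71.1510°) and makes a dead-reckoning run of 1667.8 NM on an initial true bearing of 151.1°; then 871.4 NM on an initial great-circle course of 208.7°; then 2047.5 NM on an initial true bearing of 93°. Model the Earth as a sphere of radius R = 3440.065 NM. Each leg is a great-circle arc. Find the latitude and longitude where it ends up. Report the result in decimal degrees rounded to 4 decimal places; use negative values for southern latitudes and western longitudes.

latitude -25.0963°, longitude -27.2874°

Apply the spherical direct solution leg by leg, carrying full precision between legs.
Leg 1: from (8.1188°, -71.1510°), δ = 1667.8/3440.065 = 0.484816 rad, θ = 151.1° → φ = -16.1985°, λ = -57.5863°.
Leg 2: from (-16.1985°, -57.5863°), δ = 871.4/3440.065 = 0.253309 rad, θ = 208.7° → φ = -28.7610°, λ = -65.4771°.
Leg 3: from (-28.7610°, -65.4771°), δ = 2047.5/3440.065 = 0.595192 rad, θ = 93° → φ = -25.0963°, λ = -27.2874°.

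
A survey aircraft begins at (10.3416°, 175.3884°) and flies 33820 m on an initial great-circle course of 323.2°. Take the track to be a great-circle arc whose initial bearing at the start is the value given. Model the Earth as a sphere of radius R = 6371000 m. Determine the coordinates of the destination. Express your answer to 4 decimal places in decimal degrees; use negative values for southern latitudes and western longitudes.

latitude 10.5851°, longitude 175.2031°

The arc subtends δ = 33820/6371000 = 0.005308 rad at the centre.
Converting: φ₁ = 0.180495 rad, θ = 5.640904 rad.
Applying the spherical law of cosines for sides, sin φ₂ = sin φ₁ cos δ + cos φ₁ sin δ cos θ = 0.183696, so φ₂ = 10.5851°.
Then Δλ = atan2(-0.003128, 0.967010) = -0.003235 rad, from sin θ sin δ cos φ₁ over cos δ − sin φ₁ sin φ₂.
λ₂ = λ₁ + Δλ = 175.2031°.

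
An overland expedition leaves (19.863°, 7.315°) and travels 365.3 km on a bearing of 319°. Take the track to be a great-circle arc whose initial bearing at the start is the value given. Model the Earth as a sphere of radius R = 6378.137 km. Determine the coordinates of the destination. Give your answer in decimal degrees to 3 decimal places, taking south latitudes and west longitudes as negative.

latitude 22.324°, longitude 4.988°

Angular distance δ = d/R = 365.3 / 6378.137 = 0.057274 rad.
Converting: φ₁ = 0.346675 rad, θ = 5.567600 rad.
sin φ₂ = sin φ₁ cos δ + cos φ₁ sin δ cos θ = (0.339772)(0.998360) + (0.940508)(0.057242)(0.754710) = 0.379846
φ₂ = asin(0.379846) = 0.389630 rad = 22.324°.
Δλ = atan2( sin θ sin δ cos φ₁ , cos δ − sin φ₁ sin φ₂ ) = atan2(-0.035320, 0.869299) = -0.040608 rad = -2.327°.
Hence λ₂ = 7.315° + -2.327° = 4.988°.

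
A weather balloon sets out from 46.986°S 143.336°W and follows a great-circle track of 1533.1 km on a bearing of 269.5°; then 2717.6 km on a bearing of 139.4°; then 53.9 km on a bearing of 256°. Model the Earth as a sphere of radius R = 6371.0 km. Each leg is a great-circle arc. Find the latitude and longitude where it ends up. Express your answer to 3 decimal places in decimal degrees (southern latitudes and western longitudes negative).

Apply the spherical direct solution leg by leg, carrying full precision between legs.
Leg 1: from (-46.986°, -143.336°), δ = 1533.1/6371 = 0.240637 rad, θ = 269.5° → φ = -45.360°, λ = -163.162°.
Leg 2: from (-45.360°, -163.162°), δ = 2717.6/6371 = 0.426558 rad, θ = 139.4° → φ = -60.286°, λ = -130.260°.
Leg 3: from (-60.286°, -130.260°), δ = 53.9/6371 = 0.008460 rad, θ = 256° → φ = -60.400°, λ = -131.212°.

latitude -60.400°, longitude -131.212°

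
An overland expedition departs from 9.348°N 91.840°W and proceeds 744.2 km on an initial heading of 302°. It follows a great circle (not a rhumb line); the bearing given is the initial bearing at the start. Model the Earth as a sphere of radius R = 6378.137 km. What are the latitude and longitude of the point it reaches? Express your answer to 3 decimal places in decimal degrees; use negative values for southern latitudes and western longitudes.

latitude 12.838°, longitude -97.652°

Central angle δ = d/R = 0.116680 rad.
With φ₁ = 9.348° = 0.163153 rad and θ = 302° = 5.270894 rad:
sin φ₂ = sin φ₁ cos δ + cos φ₁ sin δ cos θ = (0.162431)(0.993201) + (0.986720)(0.116415)(0.529919) = 0.222198
φ₂ = asin(0.222198) = 0.224068 rad = 12.838°.
Δλ = atan2( sin θ sin δ cos φ₁ , cos δ − sin φ₁ sin φ₂ ) = atan2(-0.097415, 0.957109) = -0.101431 rad = -5.812°.
Hence λ₂ = -91.840° + -5.812° = -97.652°.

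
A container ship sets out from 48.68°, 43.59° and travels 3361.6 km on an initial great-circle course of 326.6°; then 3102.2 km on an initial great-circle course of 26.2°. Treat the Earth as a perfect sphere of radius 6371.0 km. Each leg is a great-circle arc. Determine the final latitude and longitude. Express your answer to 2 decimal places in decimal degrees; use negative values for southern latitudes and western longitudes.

latitude 77.64°, longitude 101.41°

Apply the spherical direct solution leg by leg, carrying full precision between legs.
Leg 1: from (48.68°, 43.59°), δ = 3361.6/6371 = 0.527641 rad, θ = 326.6° → φ = 67.88°, λ = -3.82°.
Leg 2: from (67.88°, -3.82°), δ = 3102.2/6371 = 0.486925 rad, θ = 26.2° → φ = 77.64°, λ = 101.41°.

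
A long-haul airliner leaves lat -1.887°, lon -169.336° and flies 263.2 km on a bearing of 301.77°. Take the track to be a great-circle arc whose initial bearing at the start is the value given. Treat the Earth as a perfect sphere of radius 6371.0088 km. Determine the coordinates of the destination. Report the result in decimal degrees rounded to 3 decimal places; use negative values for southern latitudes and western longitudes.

Central angle δ = d/R = 0.041312 rad.
With φ₁ = -1.887° = -0.032934 rad and θ = 301.77° = 5.266880 rad:
sin φ₂ = sin φ₁ cos δ + cos φ₁ sin δ cos θ = (-0.032928)(0.999147) + (0.999458)(0.041300)(0.526511) = -0.011167
φ₂ = asin(-0.011167) = -0.011167 rad = -0.640°.
For the longitude increment, Δλ = atan2( sin θ sin δ cos φ₁, cos δ − sin φ₁ sin φ₂ ) = atan2(-0.035093, 0.998779) = -2.012°.
Hence λ₂ = -169.336° + -2.012° = -171.348°.

latitude -0.640°, longitude -171.348°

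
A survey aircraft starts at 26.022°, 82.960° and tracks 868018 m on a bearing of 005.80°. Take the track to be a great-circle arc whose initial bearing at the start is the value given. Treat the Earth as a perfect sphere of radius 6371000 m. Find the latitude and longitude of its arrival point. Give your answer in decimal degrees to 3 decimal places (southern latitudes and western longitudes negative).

The arc subtends δ = 868018/6371000 = 0.136245 rad at the centre.
Converting: φ₁ = 0.454170 rad, θ = 0.101229 rad.
sin φ₂ = sin φ₁ cos δ + cos φ₁ sin δ cos θ = (0.438716)(0.990733) + (0.898626)(0.135824)(0.994881) = 0.556081
φ₂ = asin(0.556081) = 0.589663 rad = 33.785°.
Δλ = atan2( sin θ sin δ cos φ₁ , cos δ − sin φ₁ sin φ₂ ) = atan2(0.012334, 0.746771) = 0.016516 rad = 0.946°.
λ₂ = 82.960° + 0.946° = 83.906°.

latitude 33.785°, longitude 83.906°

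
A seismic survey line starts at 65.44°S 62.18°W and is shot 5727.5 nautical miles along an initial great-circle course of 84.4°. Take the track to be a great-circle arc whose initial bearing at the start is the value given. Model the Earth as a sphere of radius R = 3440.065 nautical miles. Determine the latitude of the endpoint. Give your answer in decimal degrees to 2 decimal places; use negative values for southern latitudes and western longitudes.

The arc subtends δ = 5727.5/3440.065 = 1.664939 rad at the centre.
With φ₁ = -65.44° = -1.142143 rad and θ = 84.4° = 1.473058 rad:
sin φ₂ = sin φ₁ cos δ + cos φ₁ sin δ cos θ = (-0.909527)(-0.094004) + (0.415646)(0.995572)(0.097583) = 0.125880
φ₂ = asin(0.125880) = 0.126214 rad = 7.23°.
For the longitude increment, Δλ = atan2( sin θ sin δ cos φ₁, cos δ − sin φ₁ sin φ₂ ) = atan2(0.411830, 0.020487) = 87.15°.
λ₂ = λ₁ + Δλ = 24.97°.

latitude 7.23°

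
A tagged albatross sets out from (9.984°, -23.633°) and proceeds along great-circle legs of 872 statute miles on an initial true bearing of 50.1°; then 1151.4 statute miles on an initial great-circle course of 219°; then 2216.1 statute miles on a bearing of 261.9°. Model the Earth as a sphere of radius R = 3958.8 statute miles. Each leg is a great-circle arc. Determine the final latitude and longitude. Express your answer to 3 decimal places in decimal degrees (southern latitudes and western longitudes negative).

latitude -0.280°, longitude -55.637°

Apply the spherical direct solution leg by leg, carrying full precision between legs.
Leg 1: from (9.984°, -23.633°), δ = 872/3958.8 = 0.220269 rad, θ = 50.1° → φ = 17.891°, λ = -13.488°.
Leg 2: from (17.891°, -13.488°), δ = 1151.4/3958.8 = 0.290846 rad, θ = 219° → φ = 4.717°, λ = -23.921°.
Leg 3: from (4.717°, -23.921°), δ = 2216.1/3958.8 = 0.559791 rad, θ = 261.9° → φ = -0.280°, λ = -55.637°.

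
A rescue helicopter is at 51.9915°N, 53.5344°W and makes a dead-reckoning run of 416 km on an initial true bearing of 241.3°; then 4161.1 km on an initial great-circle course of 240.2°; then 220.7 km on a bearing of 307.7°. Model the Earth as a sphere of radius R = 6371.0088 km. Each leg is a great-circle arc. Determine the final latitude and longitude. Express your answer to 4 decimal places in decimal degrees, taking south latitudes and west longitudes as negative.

Apply the spherical direct solution leg by leg, carrying full precision between legs.
Leg 1: from (51.9915°, -53.5344°), δ = 416/6371.0088 = 0.065296 rad, θ = 241.3° → φ = 50.0804°, λ = -58.6513°.
Leg 2: from (50.0804°, -58.6513°), δ = 4161.1/6371.0088 = 0.653130 rad, θ = 240.2° → φ = 24.5382°, λ = -94.0789°.
Leg 3: from (24.5382°, -94.0789°), δ = 220.7/6371.0088 = 0.034641 rad, θ = 307.7° → φ = 25.7419°, λ = -95.8223°.

latitude 25.7419°, longitude -95.8223°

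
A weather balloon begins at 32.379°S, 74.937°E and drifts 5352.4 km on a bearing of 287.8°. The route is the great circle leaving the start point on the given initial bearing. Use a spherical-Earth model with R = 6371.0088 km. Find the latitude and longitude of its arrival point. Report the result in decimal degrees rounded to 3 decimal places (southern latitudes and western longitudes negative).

Central angle δ = d/R = 0.840118 rad.
Converting: φ₁ = -0.565120 rad, θ = 5.023058 rad.
Destination latitude: φ₂ = arcsin( sin φ₁ cos δ + cos φ₁ sin δ cos θ ) = arcsin(-0.165128) = -9.505°.
Then Δλ = atan2(-0.598828, 0.578946) = -0.802278 rad, from sin θ sin δ cos φ₁ over cos δ − sin φ₁ sin φ₂.
λ₂ = 74.937° + -45.967° = 28.970°.

latitude -9.505°, longitude 28.970°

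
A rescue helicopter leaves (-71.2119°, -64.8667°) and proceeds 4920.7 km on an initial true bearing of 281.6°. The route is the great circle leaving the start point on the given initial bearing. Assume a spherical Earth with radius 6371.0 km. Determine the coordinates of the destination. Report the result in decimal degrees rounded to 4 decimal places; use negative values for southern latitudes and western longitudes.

Central angle δ = d/R = 0.772359 rad.
Start latitude φ₁ = -1.242882 rad; initial bearing θ = 4.914847 rad.
Applying the spherical law of cosines for sides, sin φ₂ = sin φ₁ cos δ + cos φ₁ sin δ cos θ = -0.632909, so φ₂ = -39.2651°.
Δλ = atan2( sin θ sin δ cos φ₁ , cos δ − sin φ₁ sin φ₂ ) = atan2(-0.220158, 0.117081) = -1.082029 rad = -61.9957°.
λ₂ = -64.8667° + -61.9957° = -126.8624°.

latitude -39.2651°, longitude -126.8624°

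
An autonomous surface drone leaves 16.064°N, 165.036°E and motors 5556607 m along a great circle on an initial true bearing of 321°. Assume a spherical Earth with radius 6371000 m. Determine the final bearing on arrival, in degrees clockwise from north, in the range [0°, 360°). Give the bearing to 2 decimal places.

The arc subtends δ = 5556607/6371000 = 0.872172 rad at the centre.
Converting: φ₁ = 0.280370 rad, θ = 5.602507 rad.
sin φ₂ = sin φ₁ cos δ + cos φ₁ sin δ cos θ = (0.276711)(0.643165) + (0.960953)(0.765728)(0.777146) = 0.749817
φ₂ = asin(0.749817) = 0.847785 rad = 48.575°.
Δλ = atan2( sin θ sin δ cos φ₁ , cos δ − sin φ₁ sin φ₂ ) = atan2(-0.463072, 0.435682) = -0.815864 rad = -46.746°.
λ₂ = λ₁ + Δλ = 118.290°.
The forward bearing on arrival equals the back-azimuth from the destination plus 180°.
Back-azimuth from P₂ (48.57°, 118.29°) to P₁ (16.06°, 165.04°), with Δλ' = λ₁ − λ₂ = 46.75°: atan2( sin Δλ' cos φ₁ , cos φ₂ sin φ₁ − sin φ₂ cos φ₁ cos Δλ' ) = 113.94°.
Final bearing = (113.94° + 180°) mod 360° = 293.94°.

final bearing 293.94°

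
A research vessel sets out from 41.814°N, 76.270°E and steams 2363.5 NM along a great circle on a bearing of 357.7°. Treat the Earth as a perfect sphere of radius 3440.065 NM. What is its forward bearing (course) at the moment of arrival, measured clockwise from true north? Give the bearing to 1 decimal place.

final bearing 348.9°

δ = 2363.5/3440.065 = 0.687051 rad (39.3651°).
With φ₁ = 41.814° = 0.729792 rad and θ = 357.7° = 6.243043 rad:
Applying the spherical law of cosines for sides, sin φ₂ = sin φ₁ cos δ + cos φ₁ sin δ cos θ = 0.987792, so φ₂ = 81.038°.
For the longitude increment, Δλ = atan2( sin θ sin δ cos φ₁, cos δ − sin φ₁ sin φ₂ ) = atan2(-0.018971, 0.114545) = -9.404°.
λ₂ = 76.270° + -9.404° = 66.866°.
The forward bearing on arrival equals the back-azimuth from the destination plus 180°.
Back-azimuth from P₂ (81.0°, 66.9°) to P₁ (41.8°, 76.3°), with Δλ' = λ₁ − λ₂ = 9.4°: atan2( sin Δλ' cos φ₁ , cos φ₂ sin φ₁ − sin φ₂ cos φ₁ cos Δλ' ) = 168.9°.
Final bearing = (168.9° + 180°) mod 360° = 348.9°.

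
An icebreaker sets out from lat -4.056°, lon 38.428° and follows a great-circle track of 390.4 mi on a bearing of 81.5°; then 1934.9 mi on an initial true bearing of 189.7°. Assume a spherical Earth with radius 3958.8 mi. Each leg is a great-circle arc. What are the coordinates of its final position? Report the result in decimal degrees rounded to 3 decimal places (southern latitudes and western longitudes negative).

latitude -30.759°, longitude 38.743°

Apply the spherical direct solution leg by leg, carrying full precision between legs.
Leg 1: from (-4.056°, 38.428°), δ = 390.4/3958.8 = 0.098616 rad, θ = 81.5° → φ = -3.203°, λ = 44.025°.
Leg 2: from (-3.203°, 44.025°), δ = 1934.9/3958.8 = 0.488759 rad, θ = 189.7° → φ = -30.759°, λ = 38.743°.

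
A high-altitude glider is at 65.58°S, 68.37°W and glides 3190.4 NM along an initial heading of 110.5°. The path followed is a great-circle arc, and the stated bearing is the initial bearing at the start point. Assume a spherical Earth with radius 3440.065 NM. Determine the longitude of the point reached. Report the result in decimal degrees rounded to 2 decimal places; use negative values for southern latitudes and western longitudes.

longitude 22.17°

The arc subtends δ = 3190.4/3440.065 = 0.927424 rad at the centre.
Converting: φ₁ = -1.144587 rad, θ = 1.928589 rad.
Applying the spherical law of cosines for sides, sin φ₂ = sin φ₁ cos δ + cos φ₁ sin δ cos θ = -0.662068, so φ₂ = -41.46°.
For the longitude increment, Δλ = atan2( sin θ sin δ cos φ₁, cos δ − sin φ₁ sin φ₂ ) = atan2(0.309823, -0.002942) = 90.54°.
Hence λ₂ = -68.37° + 90.54° = 22.17°.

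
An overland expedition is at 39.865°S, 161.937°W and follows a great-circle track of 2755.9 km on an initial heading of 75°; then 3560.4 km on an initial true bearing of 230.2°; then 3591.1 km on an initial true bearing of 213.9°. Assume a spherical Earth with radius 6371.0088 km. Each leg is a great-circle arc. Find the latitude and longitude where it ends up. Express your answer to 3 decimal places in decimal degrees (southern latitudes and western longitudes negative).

Apply the spherical direct solution leg by leg, carrying full precision between legs.
Leg 1: from (-39.865°, -161.937°), δ = 2755.9/6371.0088 = 0.432569 rad, θ = 75° → φ = -29.912°, λ = -134.088°.
Leg 2: from (-29.912°, -134.088°), δ = 3560.4/6371.0088 = 0.558844 rad, θ = 230.2° → φ = -45.806°, λ = -169.845°.
Leg 3: from (-45.806°, -169.845°), δ = 3591.1/6371.0088 = 0.563663 rad, θ = 213.9° → φ = -66.235°, λ = 142.470°.

latitude -66.235°, longitude 142.470°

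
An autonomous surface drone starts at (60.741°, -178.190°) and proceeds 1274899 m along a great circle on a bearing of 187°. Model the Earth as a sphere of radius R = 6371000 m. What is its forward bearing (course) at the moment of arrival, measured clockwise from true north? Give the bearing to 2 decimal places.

final bearing 185.25°

Central angle δ = d/R = 0.200110 rad.
With φ₁ = 60.741° = 1.060130 rad and θ = 187° = 3.263766 rad:
Applying the spherical law of cosines for sides, sin φ₂ = sin φ₁ cos δ + cos φ₁ sin δ cos θ = 0.758580, so φ₂ = 49.339°.
Then Δλ = atan2(-0.011840, 0.318245) = -0.037187 rad, from sin θ sin δ cos φ₁ over cos δ − sin φ₁ sin φ₂.
λ₂ = -178.190° + -2.131° = -180.321°, normalized to (−180°, 180°] → 179.679°.
The forward bearing on arrival equals the back-azimuth from the destination plus 180°.
Back-azimuth from P₂ (49.34°, 179.68°) to P₁ (60.74°, -178.19°), with Δλ' = λ₁ − λ₂ = -357.87°: atan2( sin Δλ' cos φ₁ , cos φ₂ sin φ₁ − sin φ₂ cos φ₁ cos Δλ' ) = 5.25°.
Final bearing = (5.25° + 180°) mod 360° = 185.25°.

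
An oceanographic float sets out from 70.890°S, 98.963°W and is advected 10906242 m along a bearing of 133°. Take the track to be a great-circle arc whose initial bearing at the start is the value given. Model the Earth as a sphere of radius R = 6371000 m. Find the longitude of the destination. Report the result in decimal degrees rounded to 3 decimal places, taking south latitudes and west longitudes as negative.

Angular distance δ = d/R = 10906242 / 6371000 = 1.711857 rad.
Start latitude φ₁ = -1.237264 rad; initial bearing θ = 2.321288 rad.
Applying the spherical law of cosines for sides, sin φ₂ = sin φ₁ cos δ + cos φ₁ sin δ cos θ = -0.088211, so φ₂ = -5.061°.
Then Δλ = atan2(0.237054, -0.223944) = 2.327762 rad, from sin θ sin δ cos φ₁ over cos δ − sin φ₁ sin φ₂.
Hence λ₂ = -98.963° + 133.371° = 34.408°.

longitude 34.408°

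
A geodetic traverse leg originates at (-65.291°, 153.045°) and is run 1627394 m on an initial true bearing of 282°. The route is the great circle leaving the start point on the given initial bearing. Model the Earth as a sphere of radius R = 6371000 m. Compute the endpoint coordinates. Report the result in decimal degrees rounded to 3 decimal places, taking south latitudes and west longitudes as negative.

The arc subtends δ = 1627394/6371000 = 0.255438 rad at the centre.
Converting: φ₁ = -1.139543 rad, θ = 4.921828 rad.
Applying the spherical law of cosines for sides, sin φ₂ = sin φ₁ cos δ + cos φ₁ sin δ cos θ = -0.857007, so φ₂ = -58.982°.
Δλ = atan2( sin θ sin δ cos φ₁ , cos δ − sin φ₁ sin φ₂ ) = atan2(-0.103310, 0.189011) = -0.500215 rad = -28.660°.
λ₂ = 153.045° + -28.660° = 124.385°.

latitude -58.982°, longitude 124.385°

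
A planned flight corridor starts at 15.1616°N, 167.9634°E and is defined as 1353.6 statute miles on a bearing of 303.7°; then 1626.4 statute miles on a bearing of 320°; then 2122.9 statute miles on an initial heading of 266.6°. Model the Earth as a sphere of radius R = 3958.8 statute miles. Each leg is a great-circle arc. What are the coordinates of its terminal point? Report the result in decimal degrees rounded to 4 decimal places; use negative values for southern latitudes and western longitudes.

Apply the spherical direct solution leg by leg, carrying full precision between legs.
Leg 1: from (15.1616°, 167.9634°), δ = 1353.6/3958.8 = 0.341922 rad, θ = 303.7° → φ = 25.2118°, λ = 150.0052°.
Leg 2: from (25.2118°, 150.0052°), δ = 1626.4/3958.8 = 0.410832 rad, θ = 320° → φ = 41.8600°, λ = 129.8428°.
Leg 3: from (41.8600°, 129.8428°), δ = 2122.9/3958.8 = 0.536248 rad, θ = 266.6° → φ = 33.4409°, λ = 92.1668°.

latitude 33.4409°, longitude 92.1668°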